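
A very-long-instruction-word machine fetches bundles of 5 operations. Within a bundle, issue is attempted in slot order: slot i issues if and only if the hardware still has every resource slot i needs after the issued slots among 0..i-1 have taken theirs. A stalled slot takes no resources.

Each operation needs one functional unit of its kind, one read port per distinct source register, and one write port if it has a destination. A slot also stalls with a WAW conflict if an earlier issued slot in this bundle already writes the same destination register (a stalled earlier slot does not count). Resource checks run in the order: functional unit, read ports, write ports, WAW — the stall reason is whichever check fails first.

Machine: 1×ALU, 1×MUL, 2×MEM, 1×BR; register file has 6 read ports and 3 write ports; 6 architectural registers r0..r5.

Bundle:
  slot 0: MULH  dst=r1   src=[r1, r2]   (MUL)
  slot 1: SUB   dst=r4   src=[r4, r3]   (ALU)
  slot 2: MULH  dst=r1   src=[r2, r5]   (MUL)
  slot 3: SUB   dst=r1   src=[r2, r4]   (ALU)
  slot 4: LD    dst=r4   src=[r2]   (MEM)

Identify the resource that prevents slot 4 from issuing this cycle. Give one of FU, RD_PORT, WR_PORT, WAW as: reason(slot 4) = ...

reason(slot 4) = WAW

(0) want 1×MUL +2rd +1wr — yes → AL1|MU0|ME2|BR1|rd4|wr2
(1) want 1×ALU +2rd +1wr — yes → AL0|MU0|ME2|BR1|rd2|wr1
(2) want 1×MUL +2rd +1wr — FU → AL0|MU0|ME2|BR1|rd2|wr1
(3) want 1×ALU +2rd +1wr — FU → AL0|MU0|ME2|BR1|rd2|wr1
(4) want 1×MEM +1rd +1wr — WAW → AL0|MU0|ME2|BR1|rd2|wr1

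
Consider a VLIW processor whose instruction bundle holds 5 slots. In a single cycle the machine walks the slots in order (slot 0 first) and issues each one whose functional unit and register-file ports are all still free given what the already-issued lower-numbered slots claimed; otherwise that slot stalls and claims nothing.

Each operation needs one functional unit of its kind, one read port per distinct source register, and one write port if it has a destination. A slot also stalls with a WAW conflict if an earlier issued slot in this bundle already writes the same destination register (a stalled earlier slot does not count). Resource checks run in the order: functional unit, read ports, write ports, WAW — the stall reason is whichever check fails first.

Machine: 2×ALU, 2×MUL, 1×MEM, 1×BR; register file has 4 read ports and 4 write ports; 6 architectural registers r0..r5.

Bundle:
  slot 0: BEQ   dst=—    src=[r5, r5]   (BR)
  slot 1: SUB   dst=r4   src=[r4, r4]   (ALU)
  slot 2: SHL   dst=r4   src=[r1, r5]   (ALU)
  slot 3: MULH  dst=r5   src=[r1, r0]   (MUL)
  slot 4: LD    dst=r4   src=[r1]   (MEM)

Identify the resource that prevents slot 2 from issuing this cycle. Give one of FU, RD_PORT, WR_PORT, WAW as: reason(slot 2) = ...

reason(slot 2) = WAW

  0. BR ⇒ go  {2A/2Mu/1Ld/0B | 3r 4w}
  1. ALU→r4 ⇒ go  {1A/2Mu/1Ld/0B | 2r 3w}
  2. ALU→r4 ⇒ no(WAW)  {1A/2Mu/1Ld/0B | 2r 3w}
  3. MUL→r5 ⇒ go  {1A/1Mu/1Ld/0B | 0r 2w}
  4. MEM→r4 ⇒ no(RD_PORT)  {1A/1Mu/1Ld/0B | 0r 2w}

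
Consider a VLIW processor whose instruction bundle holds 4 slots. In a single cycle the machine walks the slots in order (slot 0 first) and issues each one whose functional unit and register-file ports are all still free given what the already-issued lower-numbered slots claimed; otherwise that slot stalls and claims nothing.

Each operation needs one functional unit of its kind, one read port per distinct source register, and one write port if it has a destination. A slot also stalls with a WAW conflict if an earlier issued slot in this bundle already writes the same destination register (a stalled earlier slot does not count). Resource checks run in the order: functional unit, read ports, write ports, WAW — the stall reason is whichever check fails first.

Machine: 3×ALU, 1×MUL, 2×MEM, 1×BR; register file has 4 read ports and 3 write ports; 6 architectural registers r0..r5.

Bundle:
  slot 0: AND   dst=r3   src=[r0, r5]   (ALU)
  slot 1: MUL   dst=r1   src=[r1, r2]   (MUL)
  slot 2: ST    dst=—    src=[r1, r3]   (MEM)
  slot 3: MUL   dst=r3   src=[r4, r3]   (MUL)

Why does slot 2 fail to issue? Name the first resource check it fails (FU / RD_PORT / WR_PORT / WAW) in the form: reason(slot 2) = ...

  0. ALU→r3 ⇒ go  {2A/1Mu/2Ld/1B | 2r 2w}
  1. MUL→r1 ⇒ go  {2A/0Mu/2Ld/1B | 0r 1w}
  2. MEM ⇒ no(RD_PORT)  {2A/0Mu/2Ld/1B | 0r 1w}
  3. MUL→r3 ⇒ no(FU)  {2A/0Mu/2Ld/1B | 0r 1w}

reason(slot 2) = RD_PORT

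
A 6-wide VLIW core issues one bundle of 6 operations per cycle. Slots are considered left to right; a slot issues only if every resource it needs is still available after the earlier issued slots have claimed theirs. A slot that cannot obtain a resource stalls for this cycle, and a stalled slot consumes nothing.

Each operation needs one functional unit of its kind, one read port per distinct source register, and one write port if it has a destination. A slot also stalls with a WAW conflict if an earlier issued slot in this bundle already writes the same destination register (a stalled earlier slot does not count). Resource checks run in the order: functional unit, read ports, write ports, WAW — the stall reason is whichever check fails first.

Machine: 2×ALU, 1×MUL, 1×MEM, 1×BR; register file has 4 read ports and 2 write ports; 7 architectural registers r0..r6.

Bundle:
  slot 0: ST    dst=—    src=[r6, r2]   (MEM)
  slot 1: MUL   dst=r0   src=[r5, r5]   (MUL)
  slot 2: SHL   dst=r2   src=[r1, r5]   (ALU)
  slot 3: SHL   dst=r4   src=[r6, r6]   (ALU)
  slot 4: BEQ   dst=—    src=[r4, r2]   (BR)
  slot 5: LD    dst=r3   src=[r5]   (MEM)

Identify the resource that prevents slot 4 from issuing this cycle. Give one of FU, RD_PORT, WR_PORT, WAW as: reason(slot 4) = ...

reason(slot 4) = RD_PORT

slot 0 (MEM): ISSUE — free A2,Mu1,Ld0,B1 rp2 wp2
slot 1 (MUL): ISSUE — free A2,Mu0,Ld0,B1 rp1 wp1
slot 2 (ALU): stall RD_PORT — free A2,Mu0,Ld0,B1 rp1 wp1
slot 3 (ALU): ISSUE — free A1,Mu0,Ld0,B1 rp0 wp0
slot 4 (BR): stall RD_PORT — free A1,Mu0,Ld0,B1 rp0 wp0
slot 5 (MEM): stall FU — free A1,Mu0,Ld0,B1 rp0 wp0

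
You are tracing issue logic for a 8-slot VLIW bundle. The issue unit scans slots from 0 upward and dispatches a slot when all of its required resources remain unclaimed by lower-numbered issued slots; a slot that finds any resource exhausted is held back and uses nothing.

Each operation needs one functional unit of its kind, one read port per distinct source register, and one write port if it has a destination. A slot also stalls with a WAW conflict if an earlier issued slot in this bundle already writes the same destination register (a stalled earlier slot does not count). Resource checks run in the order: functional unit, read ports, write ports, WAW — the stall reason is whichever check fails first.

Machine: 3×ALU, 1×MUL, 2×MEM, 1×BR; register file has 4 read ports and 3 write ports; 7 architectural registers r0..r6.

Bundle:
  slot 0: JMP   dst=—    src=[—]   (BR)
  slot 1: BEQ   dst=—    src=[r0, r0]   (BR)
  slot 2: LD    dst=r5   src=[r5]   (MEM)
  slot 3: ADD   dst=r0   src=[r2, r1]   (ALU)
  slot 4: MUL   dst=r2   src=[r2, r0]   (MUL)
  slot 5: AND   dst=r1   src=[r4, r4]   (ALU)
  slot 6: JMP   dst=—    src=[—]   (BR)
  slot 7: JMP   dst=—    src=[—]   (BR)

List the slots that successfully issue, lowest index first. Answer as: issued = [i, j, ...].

issued = [0, 2, 3, 5]

  0. BR ⇒ go  {3A/1Mu/2Ld/0B | 4r 3w}
  1. BR ⇒ no(FU)  {3A/1Mu/2Ld/0B | 4r 3w}
  2. MEM→r5 ⇒ go  {3A/1Mu/1Ld/0B | 3r 2w}
  3. ALU→r0 ⇒ go  {2A/1Mu/1Ld/0B | 1r 1w}
  4. MUL→r2 ⇒ no(RD_PORT)  {2A/1Mu/1Ld/0B | 1r 1w}
  5. ALU→r1 ⇒ go  {1A/1Mu/1Ld/0B | 0r 0w}
  6. BR ⇒ no(FU)  {1A/1Mu/1Ld/0B | 0r 0w}
  7. BR ⇒ no(FU)  {1A/1Mu/1Ld/0B | 0r 0w}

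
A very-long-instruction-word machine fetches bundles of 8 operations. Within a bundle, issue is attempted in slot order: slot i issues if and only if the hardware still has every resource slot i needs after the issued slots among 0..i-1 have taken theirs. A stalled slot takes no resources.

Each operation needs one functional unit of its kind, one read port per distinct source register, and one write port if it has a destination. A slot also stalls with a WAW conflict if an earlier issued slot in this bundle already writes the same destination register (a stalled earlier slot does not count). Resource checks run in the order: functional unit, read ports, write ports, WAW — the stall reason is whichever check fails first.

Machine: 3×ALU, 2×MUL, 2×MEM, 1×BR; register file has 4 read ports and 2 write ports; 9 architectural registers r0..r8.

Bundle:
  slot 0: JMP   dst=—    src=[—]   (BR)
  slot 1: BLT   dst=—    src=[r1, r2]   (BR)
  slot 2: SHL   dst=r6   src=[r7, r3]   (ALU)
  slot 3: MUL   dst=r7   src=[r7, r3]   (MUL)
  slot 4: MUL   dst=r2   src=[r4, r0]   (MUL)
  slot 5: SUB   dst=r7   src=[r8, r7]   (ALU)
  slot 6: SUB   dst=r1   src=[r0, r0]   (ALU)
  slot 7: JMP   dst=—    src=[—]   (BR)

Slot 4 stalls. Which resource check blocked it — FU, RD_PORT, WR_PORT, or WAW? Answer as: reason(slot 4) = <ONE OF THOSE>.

#0 BR src=- dispatched  <A:3 Mu:2 Ld:2 B:0 rd:4 wr:2>
#1 BR src=r1,r2 held:FU  <A:3 Mu:2 Ld:2 B:0 rd:4 wr:2>
#2 ALU src=r7,r3 dispatched  <A:2 Mu:2 Ld:2 B:0 rd:2 wr:1>
#3 MUL src=r7,r3 dispatched  <A:2 Mu:1 Ld:2 B:0 rd:0 wr:0>
#4 MUL src=r4,r0 held:RD_PORT  <A:2 Mu:1 Ld:2 B:0 rd:0 wr:0>
#5 ALU src=r8,r7 held:RD_PORT  <A:2 Mu:1 Ld:2 B:0 rd:0 wr:0>
#6 ALU src=r0,r0 held:RD_PORT  <A:2 Mu:1 Ld:2 B:0 rd:0 wr:0>
#7 BR src=- held:FU  <A:2 Mu:1 Ld:2 B:0 rd:0 wr:0>

reason(slot 4) = RD_PORT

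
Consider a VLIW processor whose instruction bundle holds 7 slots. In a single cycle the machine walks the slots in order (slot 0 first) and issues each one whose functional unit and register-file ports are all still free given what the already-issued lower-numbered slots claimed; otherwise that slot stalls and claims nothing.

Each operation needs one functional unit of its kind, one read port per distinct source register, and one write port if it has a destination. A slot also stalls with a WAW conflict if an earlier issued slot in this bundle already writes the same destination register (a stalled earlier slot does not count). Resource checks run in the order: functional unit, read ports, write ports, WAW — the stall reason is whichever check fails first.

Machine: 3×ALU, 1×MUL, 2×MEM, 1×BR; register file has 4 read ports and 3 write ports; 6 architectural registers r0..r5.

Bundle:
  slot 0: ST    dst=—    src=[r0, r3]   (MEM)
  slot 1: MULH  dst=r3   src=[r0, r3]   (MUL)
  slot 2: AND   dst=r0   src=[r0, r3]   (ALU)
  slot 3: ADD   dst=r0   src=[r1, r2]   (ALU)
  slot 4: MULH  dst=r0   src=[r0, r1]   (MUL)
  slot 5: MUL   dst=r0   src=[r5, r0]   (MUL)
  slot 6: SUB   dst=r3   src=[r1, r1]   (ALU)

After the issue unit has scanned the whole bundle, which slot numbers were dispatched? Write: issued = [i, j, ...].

issued = [0, 1]

(0) want 1×MEM +2rd +0wr — yes → AL3|MU1|ME1|BR1|rd2|wr3
(1) want 1×MUL +2rd +1wr — yes → AL3|MU0|ME1|BR1|rd0|wr2
(2) want 1×ALU +2rd +1wr — RD_PORT → AL3|MU0|ME1|BR1|rd0|wr2
(3) want 1×ALU +2rd +1wr — RD_PORT → AL3|MU0|ME1|BR1|rd0|wr2
(4) want 1×MUL +2rd +1wr — FU → AL3|MU0|ME1|BR1|rd0|wr2
(5) want 1×MUL +2rd +1wr — FU → AL3|MU0|ME1|BR1|rd0|wr2
(6) want 1×ALU +1rd +1wr — RD_PORT → AL3|MU0|ME1|BR1|rd0|wr2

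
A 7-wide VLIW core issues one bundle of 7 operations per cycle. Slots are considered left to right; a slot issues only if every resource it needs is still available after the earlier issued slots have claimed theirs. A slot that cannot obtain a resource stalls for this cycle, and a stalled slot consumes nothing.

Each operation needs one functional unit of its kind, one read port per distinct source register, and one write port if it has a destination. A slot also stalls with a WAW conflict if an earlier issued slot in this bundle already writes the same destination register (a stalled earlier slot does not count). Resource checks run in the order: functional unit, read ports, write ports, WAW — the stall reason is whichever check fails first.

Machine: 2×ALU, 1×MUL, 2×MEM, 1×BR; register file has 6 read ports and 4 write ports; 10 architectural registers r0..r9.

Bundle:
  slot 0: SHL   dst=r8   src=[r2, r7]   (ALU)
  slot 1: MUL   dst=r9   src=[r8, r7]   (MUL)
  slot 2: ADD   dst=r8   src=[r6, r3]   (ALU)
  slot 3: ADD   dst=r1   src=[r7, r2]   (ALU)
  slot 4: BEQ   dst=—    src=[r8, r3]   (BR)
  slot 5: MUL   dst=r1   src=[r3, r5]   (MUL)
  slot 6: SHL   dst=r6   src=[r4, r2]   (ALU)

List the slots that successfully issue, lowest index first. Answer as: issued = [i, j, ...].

[0] ALU needs rd=2 wr=1: ok; after: ALU=1 MUL=1 MEM=2 BR=1, R=4, W=3
[1] MUL needs rd=2 wr=1: ok; after: ALU=1 MUL=0 MEM=2 BR=1, R=2, W=2
[2] ALU needs rd=2 wr=1: WAW; after: ALU=1 MUL=0 MEM=2 BR=1, R=2, W=2
[3] ALU needs rd=2 wr=1: ok; after: ALU=0 MUL=0 MEM=2 BR=1, R=0, W=1
[4] BR needs rd=2 wr=0: RD_PORT; after: ALU=0 MUL=0 MEM=2 BR=1, R=0, W=1
[5] MUL needs rd=2 wr=1: FU; after: ALU=0 MUL=0 MEM=2 BR=1, R=0, W=1
[6] ALU needs rd=2 wr=1: FU; after: ALU=0 MUL=0 MEM=2 BR=1, R=0, W=1

issued = [0, 1, 3]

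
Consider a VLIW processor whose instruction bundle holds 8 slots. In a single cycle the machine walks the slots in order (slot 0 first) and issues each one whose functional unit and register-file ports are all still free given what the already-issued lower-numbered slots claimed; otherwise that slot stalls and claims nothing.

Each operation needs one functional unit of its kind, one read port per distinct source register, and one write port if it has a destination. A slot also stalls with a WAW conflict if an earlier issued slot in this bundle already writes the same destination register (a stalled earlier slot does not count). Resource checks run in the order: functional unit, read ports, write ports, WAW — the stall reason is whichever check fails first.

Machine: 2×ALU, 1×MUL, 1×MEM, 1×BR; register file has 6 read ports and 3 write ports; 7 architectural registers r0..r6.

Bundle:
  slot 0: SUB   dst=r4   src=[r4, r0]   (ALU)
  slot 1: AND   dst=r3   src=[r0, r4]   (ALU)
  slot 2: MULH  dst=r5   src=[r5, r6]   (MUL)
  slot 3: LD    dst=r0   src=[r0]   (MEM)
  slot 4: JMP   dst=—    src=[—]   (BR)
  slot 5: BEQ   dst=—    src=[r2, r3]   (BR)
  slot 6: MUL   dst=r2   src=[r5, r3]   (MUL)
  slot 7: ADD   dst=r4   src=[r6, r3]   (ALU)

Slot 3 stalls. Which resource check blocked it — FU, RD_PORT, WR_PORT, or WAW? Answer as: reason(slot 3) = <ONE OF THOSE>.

reason(slot 3) = RD_PORT

#0 ALU src=r4,r0 dispatched  <A:1 Mu:1 Ld:1 B:1 rd:4 wr:2>
#1 ALU src=r0,r4 dispatched  <A:0 Mu:1 Ld:1 B:1 rd:2 wr:1>
#2 MUL src=r5,r6 dispatched  <A:0 Mu:0 Ld:1 B:1 rd:0 wr:0>
#3 MEM src=r0 held:RD_PORT  <A:0 Mu:0 Ld:1 B:1 rd:0 wr:0>
#4 BR src=- dispatched  <A:0 Mu:0 Ld:1 B:0 rd:0 wr:0>
#5 BR src=r2,r3 held:FU  <A:0 Mu:0 Ld:1 B:0 rd:0 wr:0>
#6 MUL src=r5,r3 held:FU  <A:0 Mu:0 Ld:1 B:0 rd:0 wr:0>
#7 ALU src=r6,r3 held:FU  <A:0 Mu:0 Ld:1 B:0 rd:0 wr:0>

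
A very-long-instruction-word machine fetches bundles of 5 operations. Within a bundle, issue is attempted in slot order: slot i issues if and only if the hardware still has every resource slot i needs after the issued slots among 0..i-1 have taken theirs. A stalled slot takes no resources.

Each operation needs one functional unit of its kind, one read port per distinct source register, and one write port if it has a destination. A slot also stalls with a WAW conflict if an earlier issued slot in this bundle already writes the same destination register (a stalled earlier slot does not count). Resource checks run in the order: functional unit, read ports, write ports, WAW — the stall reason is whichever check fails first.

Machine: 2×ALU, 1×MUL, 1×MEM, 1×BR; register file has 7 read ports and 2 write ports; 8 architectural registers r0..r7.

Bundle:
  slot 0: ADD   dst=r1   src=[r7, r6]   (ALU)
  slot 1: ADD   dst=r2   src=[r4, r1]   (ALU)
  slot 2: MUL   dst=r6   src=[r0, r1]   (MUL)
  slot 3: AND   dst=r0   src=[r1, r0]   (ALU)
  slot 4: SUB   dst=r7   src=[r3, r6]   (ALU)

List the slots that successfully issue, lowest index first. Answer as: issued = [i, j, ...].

#0 ALU src=r7,r6 dispatched  <A:1 Mu:1 Ld:1 B:1 rd:5 wr:1>
#1 ALU src=r4,r1 dispatched  <A:0 Mu:1 Ld:1 B:1 rd:3 wr:0>
#2 MUL src=r0,r1 held:WR_PORT  <A:0 Mu:1 Ld:1 B:1 rd:3 wr:0>
#3 ALU src=r1,r0 held:FU  <A:0 Mu:1 Ld:1 B:1 rd:3 wr:0>
#4 ALU src=r3,r6 held:FU  <A:0 Mu:1 Ld:1 B:1 rd:3 wr:0>

issued = [0, 1]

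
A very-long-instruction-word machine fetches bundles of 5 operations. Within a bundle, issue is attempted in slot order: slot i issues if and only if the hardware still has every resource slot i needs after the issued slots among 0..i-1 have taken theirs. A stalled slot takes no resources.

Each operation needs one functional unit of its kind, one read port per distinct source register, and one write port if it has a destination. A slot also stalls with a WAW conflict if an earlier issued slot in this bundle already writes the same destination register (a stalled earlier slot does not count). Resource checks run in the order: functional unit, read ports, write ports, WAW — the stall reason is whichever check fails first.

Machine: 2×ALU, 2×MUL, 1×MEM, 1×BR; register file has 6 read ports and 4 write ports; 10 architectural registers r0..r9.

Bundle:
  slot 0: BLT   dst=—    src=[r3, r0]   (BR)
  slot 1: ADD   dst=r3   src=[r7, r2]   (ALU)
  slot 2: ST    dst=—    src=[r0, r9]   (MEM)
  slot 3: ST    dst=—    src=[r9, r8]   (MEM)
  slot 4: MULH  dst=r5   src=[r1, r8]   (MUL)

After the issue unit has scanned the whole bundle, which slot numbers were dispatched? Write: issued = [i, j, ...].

issued = [0, 1, 2]

#0 BR src=r3,r0 dispatched  <A:2 Mu:2 Ld:1 B:0 rd:4 wr:4>
#1 ALU src=r7,r2 dispatched  <A:1 Mu:2 Ld:1 B:0 rd:2 wr:3>
#2 MEM src=r0,r9 dispatched  <A:1 Mu:2 Ld:0 B:0 rd:0 wr:3>
#3 MEM src=r9,r8 held:FU  <A:1 Mu:2 Ld:0 B:0 rd:0 wr:3>
#4 MUL src=r1,r8 held:RD_PORT  <A:1 Mu:2 Ld:0 B:0 rd:0 wr:3>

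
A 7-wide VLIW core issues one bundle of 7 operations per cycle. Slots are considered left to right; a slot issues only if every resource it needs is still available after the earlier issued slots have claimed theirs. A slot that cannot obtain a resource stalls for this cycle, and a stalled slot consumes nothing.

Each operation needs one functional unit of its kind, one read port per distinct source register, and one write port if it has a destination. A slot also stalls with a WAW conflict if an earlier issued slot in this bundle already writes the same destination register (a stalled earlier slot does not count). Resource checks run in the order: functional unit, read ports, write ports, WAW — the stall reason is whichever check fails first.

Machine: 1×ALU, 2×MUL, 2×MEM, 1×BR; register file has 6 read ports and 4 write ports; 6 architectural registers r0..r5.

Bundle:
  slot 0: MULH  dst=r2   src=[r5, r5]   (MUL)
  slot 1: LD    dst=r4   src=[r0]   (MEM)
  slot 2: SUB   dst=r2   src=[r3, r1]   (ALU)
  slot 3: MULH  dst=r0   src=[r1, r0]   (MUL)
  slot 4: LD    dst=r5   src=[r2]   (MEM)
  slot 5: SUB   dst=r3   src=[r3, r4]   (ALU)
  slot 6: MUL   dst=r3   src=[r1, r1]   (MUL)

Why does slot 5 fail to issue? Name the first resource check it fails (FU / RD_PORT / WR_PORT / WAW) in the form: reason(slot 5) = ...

  0. MUL→r2 ⇒ go  {1A/1Mu/2Ld/1B | 5r 3w}
  1. MEM→r4 ⇒ go  {1A/1Mu/1Ld/1B | 4r 2w}
  2. ALU→r2 ⇒ no(WAW)  {1A/1Mu/1Ld/1B | 4r 2w}
  3. MUL→r0 ⇒ go  {1A/0Mu/1Ld/1B | 2r 1w}
  4. MEM→r5 ⇒ go  {1A/0Mu/0Ld/1B | 1r 0w}
  5. ALU→r3 ⇒ no(RD_PORT)  {1A/0Mu/0Ld/1B | 1r 0w}
  6. MUL→r3 ⇒ no(FU)  {1A/0Mu/0Ld/1B | 1r 0w}

reason(slot 5) = RD_PORT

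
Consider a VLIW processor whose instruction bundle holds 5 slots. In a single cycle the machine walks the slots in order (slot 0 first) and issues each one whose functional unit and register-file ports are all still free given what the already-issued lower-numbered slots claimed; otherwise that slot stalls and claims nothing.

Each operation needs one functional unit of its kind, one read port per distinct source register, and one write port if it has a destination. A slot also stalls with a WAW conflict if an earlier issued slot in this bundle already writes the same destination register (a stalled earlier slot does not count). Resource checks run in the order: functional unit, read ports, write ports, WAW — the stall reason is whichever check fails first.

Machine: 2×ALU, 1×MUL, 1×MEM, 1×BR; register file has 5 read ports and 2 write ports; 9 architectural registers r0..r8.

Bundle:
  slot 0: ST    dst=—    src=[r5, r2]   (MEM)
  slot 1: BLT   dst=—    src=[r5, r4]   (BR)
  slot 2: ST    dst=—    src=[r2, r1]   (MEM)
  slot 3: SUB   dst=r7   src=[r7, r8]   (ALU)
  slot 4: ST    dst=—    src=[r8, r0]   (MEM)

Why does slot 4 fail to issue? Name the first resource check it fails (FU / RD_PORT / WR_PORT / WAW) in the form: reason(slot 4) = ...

reason(slot 4) = FU

[0] MEM needs rd=2 wr=0: ok; after: ALU=2 MUL=1 MEM=0 BR=1, R=3, W=2
[1] BR needs rd=2 wr=0: ok; after: ALU=2 MUL=1 MEM=0 BR=0, R=1, W=2
[2] MEM needs rd=2 wr=0: FU; after: ALU=2 MUL=1 MEM=0 BR=0, R=1, W=2
[3] ALU needs rd=2 wr=1: RD_PORT; after: ALU=2 MUL=1 MEM=0 BR=0, R=1, W=2
[4] MEM needs rd=2 wr=0: FU; after: ALU=2 MUL=1 MEM=0 BR=0, R=1, W=2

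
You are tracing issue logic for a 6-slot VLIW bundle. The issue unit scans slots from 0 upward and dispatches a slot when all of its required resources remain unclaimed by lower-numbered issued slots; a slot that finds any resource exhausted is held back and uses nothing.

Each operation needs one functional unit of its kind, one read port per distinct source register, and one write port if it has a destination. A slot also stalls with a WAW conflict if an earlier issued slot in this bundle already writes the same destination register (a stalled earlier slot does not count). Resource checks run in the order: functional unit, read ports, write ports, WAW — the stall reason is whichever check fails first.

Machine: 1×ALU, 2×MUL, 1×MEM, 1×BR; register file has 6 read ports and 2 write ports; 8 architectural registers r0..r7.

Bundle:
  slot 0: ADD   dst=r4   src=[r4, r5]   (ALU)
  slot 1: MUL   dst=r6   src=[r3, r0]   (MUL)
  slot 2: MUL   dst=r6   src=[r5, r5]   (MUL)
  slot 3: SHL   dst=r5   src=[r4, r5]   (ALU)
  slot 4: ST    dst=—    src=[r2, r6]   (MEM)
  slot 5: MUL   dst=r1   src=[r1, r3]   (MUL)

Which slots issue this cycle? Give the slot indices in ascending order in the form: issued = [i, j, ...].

issued = [0, 1, 4]

#0 ALU src=r4,r5 dispatched  <A:0 Mu:2 Ld:1 B:1 rd:4 wr:1>
#1 MUL src=r3,r0 dispatched  <A:0 Mu:1 Ld:1 B:1 rd:2 wr:0>
#2 MUL src=r5,r5 held:WR_PORT  <A:0 Mu:1 Ld:1 B:1 rd:2 wr:0>
#3 ALU src=r4,r5 held:FU  <A:0 Mu:1 Ld:1 B:1 rd:2 wr:0>
#4 MEM src=r2,r6 dispatched  <A:0 Mu:1 Ld:0 B:1 rd:0 wr:0>
#5 MUL src=r1,r3 held:RD_PORT  <A:0 Mu:1 Ld:0 B:1 rd:0 wr:0>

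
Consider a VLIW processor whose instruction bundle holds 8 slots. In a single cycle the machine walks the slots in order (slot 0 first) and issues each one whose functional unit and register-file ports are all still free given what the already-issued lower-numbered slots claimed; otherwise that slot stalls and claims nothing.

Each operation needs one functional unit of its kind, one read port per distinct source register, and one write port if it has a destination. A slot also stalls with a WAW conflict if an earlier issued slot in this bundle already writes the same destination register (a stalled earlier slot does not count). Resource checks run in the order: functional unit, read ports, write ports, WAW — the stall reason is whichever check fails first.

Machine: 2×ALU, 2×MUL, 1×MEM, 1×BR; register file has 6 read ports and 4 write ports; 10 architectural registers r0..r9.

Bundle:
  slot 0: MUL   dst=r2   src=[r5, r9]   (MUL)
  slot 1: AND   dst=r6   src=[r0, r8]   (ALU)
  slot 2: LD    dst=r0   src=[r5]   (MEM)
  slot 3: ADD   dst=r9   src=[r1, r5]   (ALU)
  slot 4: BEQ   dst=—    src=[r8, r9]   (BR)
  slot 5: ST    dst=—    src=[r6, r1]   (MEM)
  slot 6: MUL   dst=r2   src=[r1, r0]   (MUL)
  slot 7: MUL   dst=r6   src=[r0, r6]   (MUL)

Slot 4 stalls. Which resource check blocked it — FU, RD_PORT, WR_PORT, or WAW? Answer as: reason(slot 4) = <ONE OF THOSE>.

reason(slot 4) = RD_PORT

[0] MUL needs rd=2 wr=1: ok; after: ALU=2 MUL=1 MEM=1 BR=1, R=4, W=3
[1] ALU needs rd=2 wr=1: ok; after: ALU=1 MUL=1 MEM=1 BR=1, R=2, W=2
[2] MEM needs rd=1 wr=1: ok; after: ALU=1 MUL=1 MEM=0 BR=1, R=1, W=1
[3] ALU needs rd=2 wr=1: RD_PORT; after: ALU=1 MUL=1 MEM=0 BR=1, R=1, W=1
[4] BR needs rd=2 wr=0: RD_PORT; after: ALU=1 MUL=1 MEM=0 BR=1, R=1, W=1
[5] MEM needs rd=2 wr=0: FU; after: ALU=1 MUL=1 MEM=0 BR=1, R=1, W=1
[6] MUL needs rd=2 wr=1: RD_PORT; after: ALU=1 MUL=1 MEM=0 BR=1, R=1, W=1
[7] MUL needs rd=2 wr=1: RD_PORT; after: ALU=1 MUL=1 MEM=0 BR=1, R=1, W=1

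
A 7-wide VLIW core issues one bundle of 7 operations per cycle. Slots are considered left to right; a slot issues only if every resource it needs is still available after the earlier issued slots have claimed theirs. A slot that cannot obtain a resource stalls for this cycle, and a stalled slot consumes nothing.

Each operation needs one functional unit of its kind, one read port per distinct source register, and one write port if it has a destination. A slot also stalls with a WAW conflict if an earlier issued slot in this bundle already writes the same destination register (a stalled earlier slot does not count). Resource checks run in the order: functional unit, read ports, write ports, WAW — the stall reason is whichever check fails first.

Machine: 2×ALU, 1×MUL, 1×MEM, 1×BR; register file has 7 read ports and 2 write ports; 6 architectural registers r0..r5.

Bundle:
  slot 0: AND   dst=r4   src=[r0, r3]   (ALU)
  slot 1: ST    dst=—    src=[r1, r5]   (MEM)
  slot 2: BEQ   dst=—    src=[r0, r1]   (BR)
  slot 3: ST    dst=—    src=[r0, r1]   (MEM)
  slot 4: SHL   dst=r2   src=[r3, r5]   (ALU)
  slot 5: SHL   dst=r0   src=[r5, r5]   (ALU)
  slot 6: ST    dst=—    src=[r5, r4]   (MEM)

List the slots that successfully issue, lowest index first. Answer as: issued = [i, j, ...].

issued = [0, 1, 2, 5]

#0 ALU src=r0,r3 dispatched  <A:1 Mu:1 Ld:1 B:1 rd:5 wr:1>
#1 MEM src=r1,r5 dispatched  <A:1 Mu:1 Ld:0 B:1 rd:3 wr:1>
#2 BR src=r0,r1 dispatched  <A:1 Mu:1 Ld:0 B:0 rd:1 wr:1>
#3 MEM src=r0,r1 held:FU  <A:1 Mu:1 Ld:0 B:0 rd:1 wr:1>
#4 ALU src=r3,r5 held:RD_PORT  <A:1 Mu:1 Ld:0 B:0 rd:1 wr:1>
#5 ALU src=r5,r5 dispatched  <A:0 Mu:1 Ld:0 B:0 rd:0 wr:0>
#6 MEM src=r5,r4 held:FU  <A:0 Mu:1 Ld:0 B:0 rd:0 wr:0>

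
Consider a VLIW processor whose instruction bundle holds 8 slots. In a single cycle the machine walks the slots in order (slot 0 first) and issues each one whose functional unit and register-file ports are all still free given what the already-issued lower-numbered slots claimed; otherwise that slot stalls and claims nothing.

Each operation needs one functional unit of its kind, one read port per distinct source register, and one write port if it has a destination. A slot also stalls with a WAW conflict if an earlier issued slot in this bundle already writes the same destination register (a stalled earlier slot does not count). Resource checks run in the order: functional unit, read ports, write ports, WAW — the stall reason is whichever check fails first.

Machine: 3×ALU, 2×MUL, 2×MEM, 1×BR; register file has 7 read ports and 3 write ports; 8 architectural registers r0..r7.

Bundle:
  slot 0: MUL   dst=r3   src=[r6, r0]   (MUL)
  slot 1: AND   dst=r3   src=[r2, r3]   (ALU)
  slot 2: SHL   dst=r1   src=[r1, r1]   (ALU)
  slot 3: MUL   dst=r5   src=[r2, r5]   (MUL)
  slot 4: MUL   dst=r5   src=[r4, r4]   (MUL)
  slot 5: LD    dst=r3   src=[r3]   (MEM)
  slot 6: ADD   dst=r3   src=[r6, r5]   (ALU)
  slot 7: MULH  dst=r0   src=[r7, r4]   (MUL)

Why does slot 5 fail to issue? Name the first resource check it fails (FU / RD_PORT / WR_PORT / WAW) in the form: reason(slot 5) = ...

reason(slot 5) = WR_PORT

[0] MUL needs rd=2 wr=1: ok; after: ALU=3 MUL=1 MEM=2 BR=1, R=5, W=2
[1] ALU needs rd=2 wr=1: WAW; after: ALU=3 MUL=1 MEM=2 BR=1, R=5, W=2
[2] ALU needs rd=1 wr=1: ok; after: ALU=2 MUL=1 MEM=2 BR=1, R=4, W=1
[3] MUL needs rd=2 wr=1: ok; after: ALU=2 MUL=0 MEM=2 BR=1, R=2, W=0
[4] MUL needs rd=1 wr=1: FU; after: ALU=2 MUL=0 MEM=2 BR=1, R=2, W=0
[5] MEM needs rd=1 wr=1: WR_PORT; after: ALU=2 MUL=0 MEM=2 BR=1, R=2, W=0
[6] ALU needs rd=2 wr=1: WR_PORT; after: ALU=2 MUL=0 MEM=2 BR=1, R=2, W=0
[7] MUL needs rd=2 wr=1: FU; after: ALU=2 MUL=0 MEM=2 BR=1, R=2, W=0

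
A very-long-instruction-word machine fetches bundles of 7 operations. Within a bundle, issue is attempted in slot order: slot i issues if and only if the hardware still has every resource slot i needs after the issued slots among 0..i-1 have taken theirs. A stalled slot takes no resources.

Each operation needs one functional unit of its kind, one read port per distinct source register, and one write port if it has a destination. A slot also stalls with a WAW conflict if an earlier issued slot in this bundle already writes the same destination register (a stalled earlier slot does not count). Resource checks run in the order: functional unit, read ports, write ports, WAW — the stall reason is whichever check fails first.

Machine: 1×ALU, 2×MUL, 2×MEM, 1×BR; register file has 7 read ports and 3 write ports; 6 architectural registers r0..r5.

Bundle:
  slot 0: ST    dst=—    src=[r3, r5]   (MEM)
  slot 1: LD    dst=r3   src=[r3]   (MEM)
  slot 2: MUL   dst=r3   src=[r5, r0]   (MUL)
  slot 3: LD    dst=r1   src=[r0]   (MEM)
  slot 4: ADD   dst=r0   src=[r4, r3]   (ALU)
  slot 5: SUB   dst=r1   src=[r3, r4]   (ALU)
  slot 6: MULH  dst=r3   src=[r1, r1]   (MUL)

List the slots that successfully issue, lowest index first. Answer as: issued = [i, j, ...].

(0) want 1×MEM +2rd +0wr — yes → AL1|MU2|ME1|BR1|rd5|wr3
(1) want 1×MEM +1rd +1wr — yes → AL1|MU2|ME0|BR1|rd4|wr2
(2) want 1×MUL +2rd +1wr — WAW → AL1|MU2|ME0|BR1|rd4|wr2
(3) want 1×MEM +1rd +1wr — FU → AL1|MU2|ME0|BR1|rd4|wr2
(4) want 1×ALU +2rd +1wr — yes → AL0|MU2|ME0|BR1|rd2|wr1
(5) want 1×ALU +2rd +1wr — FU → AL0|MU2|ME0|BR1|rd2|wr1
(6) want 1×MUL +1rd +1wr — WAW → AL0|MU2|ME0|BR1|rd2|wr1

issued = [0, 1, 4]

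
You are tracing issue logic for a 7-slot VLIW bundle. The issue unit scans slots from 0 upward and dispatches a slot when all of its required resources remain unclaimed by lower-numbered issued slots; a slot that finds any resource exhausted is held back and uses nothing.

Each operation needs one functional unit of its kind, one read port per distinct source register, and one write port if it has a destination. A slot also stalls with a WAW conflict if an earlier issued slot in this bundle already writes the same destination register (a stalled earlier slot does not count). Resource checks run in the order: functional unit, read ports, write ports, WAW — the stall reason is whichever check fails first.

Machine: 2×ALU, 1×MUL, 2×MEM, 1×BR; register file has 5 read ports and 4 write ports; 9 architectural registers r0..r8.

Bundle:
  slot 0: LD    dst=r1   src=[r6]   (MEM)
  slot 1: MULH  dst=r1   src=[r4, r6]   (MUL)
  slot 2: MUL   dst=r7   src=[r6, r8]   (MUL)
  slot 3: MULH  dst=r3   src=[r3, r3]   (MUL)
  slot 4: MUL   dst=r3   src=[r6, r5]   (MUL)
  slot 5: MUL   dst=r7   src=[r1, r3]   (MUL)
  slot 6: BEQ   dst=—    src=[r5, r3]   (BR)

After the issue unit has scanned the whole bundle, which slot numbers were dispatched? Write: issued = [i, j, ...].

#0 MEM src=r6 dispatched  <A:2 Mu:1 Ld:1 B:1 rd:4 wr:3>
#1 MUL src=r4,r6 held:WAW  <A:2 Mu:1 Ld:1 B:1 rd:4 wr:3>
#2 MUL src=r6,r8 dispatched  <A:2 Mu:0 Ld:1 B:1 rd:2 wr:2>
#3 MUL src=r3,r3 held:FU  <A:2 Mu:0 Ld:1 B:1 rd:2 wr:2>
#4 MUL src=r6,r5 held:FU  <A:2 Mu:0 Ld:1 B:1 rd:2 wr:2>
#5 MUL src=r1,r3 held:FU  <A:2 Mu:0 Ld:1 B:1 rd:2 wr:2>
#6 BR src=r5,r3 dispatched  <A:2 Mu:0 Ld:1 B:0 rd:0 wr:2>

issued = [0, 2, 6]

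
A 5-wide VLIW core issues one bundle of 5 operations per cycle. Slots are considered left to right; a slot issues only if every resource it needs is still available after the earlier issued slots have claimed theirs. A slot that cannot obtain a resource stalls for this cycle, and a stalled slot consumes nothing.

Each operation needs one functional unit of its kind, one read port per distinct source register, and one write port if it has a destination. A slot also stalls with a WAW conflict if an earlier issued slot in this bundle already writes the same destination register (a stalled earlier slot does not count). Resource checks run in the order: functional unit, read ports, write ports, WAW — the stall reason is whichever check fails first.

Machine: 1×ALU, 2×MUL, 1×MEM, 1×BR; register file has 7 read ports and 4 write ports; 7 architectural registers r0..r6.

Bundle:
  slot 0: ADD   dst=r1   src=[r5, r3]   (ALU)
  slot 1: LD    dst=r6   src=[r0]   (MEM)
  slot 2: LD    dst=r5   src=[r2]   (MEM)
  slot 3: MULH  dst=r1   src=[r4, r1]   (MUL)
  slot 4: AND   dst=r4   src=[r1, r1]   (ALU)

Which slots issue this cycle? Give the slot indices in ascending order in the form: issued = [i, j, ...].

slot 0 (ALU): ISSUE — free A0,Mu2,Ld1,B1 rp5 wp3
slot 1 (MEM): ISSUE — free A0,Mu2,Ld0,B1 rp4 wp2
slot 2 (MEM): stall FU — free A0,Mu2,Ld0,B1 rp4 wp2
slot 3 (MUL): stall WAW — free A0,Mu2,Ld0,B1 rp4 wp2
slot 4 (ALU): stall FU — free A0,Mu2,Ld0,B1 rp4 wp2

issued = [0, 1]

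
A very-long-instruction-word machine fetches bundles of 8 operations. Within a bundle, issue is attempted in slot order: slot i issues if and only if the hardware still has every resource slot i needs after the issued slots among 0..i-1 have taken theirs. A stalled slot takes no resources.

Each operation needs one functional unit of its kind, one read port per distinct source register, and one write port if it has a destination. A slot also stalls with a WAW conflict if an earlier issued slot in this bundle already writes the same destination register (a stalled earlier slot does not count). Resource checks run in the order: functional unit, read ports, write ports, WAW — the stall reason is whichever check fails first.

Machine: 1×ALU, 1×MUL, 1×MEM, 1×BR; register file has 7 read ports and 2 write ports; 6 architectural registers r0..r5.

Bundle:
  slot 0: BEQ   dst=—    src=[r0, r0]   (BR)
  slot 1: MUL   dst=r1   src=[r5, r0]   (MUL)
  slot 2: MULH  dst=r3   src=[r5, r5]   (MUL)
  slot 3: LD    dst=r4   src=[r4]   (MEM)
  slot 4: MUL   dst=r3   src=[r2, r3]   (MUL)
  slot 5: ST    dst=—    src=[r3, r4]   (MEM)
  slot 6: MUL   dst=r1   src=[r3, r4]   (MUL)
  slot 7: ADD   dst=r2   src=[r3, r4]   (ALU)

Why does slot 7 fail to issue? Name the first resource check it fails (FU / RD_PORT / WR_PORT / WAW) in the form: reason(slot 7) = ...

reason(slot 7) = WR_PORT

[0] BR needs rd=1 wr=0: ok; after: ALU=1 MUL=1 MEM=1 BR=0, R=6, W=2
[1] MUL needs rd=2 wr=1: ok; after: ALU=1 MUL=0 MEM=1 BR=0, R=4, W=1
[2] MUL needs rd=1 wr=1: FU; after: ALU=1 MUL=0 MEM=1 BR=0, R=4, W=1
[3] MEM needs rd=1 wr=1: ok; after: ALU=1 MUL=0 MEM=0 BR=0, R=3, W=0
[4] MUL needs rd=2 wr=1: FU; after: ALU=1 MUL=0 MEM=0 BR=0, R=3, W=0
[5] MEM needs rd=2 wr=0: FU; after: ALU=1 MUL=0 MEM=0 BR=0, R=3, W=0
[6] MUL needs rd=2 wr=1: FU; after: ALU=1 MUL=0 MEM=0 BR=0, R=3, W=0
[7] ALU needs rd=2 wr=1: WR_PORT; after: ALU=1 MUL=0 MEM=0 BR=0, R=3, W=0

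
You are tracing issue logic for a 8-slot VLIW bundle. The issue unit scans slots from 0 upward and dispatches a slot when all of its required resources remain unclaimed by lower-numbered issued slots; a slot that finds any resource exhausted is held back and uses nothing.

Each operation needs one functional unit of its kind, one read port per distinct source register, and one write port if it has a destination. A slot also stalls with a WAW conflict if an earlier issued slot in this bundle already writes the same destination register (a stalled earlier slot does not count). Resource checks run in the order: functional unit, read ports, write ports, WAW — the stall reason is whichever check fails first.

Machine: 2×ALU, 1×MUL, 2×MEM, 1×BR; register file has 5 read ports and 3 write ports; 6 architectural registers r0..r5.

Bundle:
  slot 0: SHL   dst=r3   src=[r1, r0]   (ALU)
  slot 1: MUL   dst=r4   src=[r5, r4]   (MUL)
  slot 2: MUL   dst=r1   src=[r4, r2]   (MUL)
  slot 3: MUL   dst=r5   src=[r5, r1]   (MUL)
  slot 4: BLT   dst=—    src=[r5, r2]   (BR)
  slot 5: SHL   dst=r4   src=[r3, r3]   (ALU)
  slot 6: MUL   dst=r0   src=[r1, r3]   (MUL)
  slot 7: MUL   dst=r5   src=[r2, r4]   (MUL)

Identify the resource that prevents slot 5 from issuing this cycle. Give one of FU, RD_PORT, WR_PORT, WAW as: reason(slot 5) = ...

reason(slot 5) = WAW

[0] ALU needs rd=2 wr=1: ok; after: ALU=1 MUL=1 MEM=2 BR=1, R=3, W=2
[1] MUL needs rd=2 wr=1: ok; after: ALU=1 MUL=0 MEM=2 BR=1, R=1, W=1
[2] MUL needs rd=2 wr=1: FU; after: ALU=1 MUL=0 MEM=2 BR=1, R=1, W=1
[3] MUL needs rd=2 wr=1: FU; after: ALU=1 MUL=0 MEM=2 BR=1, R=1, W=1
[4] BR needs rd=2 wr=0: RD_PORT; after: ALU=1 MUL=0 MEM=2 BR=1, R=1, W=1
[5] ALU needs rd=1 wr=1: WAW; after: ALU=1 MUL=0 MEM=2 BR=1, R=1, W=1
[6] MUL needs rd=2 wr=1: FU; after: ALU=1 MUL=0 MEM=2 BR=1, R=1, W=1
[7] MUL needs rd=2 wr=1: FU; after: ALU=1 MUL=0 MEM=2 BR=1, R=1, W=1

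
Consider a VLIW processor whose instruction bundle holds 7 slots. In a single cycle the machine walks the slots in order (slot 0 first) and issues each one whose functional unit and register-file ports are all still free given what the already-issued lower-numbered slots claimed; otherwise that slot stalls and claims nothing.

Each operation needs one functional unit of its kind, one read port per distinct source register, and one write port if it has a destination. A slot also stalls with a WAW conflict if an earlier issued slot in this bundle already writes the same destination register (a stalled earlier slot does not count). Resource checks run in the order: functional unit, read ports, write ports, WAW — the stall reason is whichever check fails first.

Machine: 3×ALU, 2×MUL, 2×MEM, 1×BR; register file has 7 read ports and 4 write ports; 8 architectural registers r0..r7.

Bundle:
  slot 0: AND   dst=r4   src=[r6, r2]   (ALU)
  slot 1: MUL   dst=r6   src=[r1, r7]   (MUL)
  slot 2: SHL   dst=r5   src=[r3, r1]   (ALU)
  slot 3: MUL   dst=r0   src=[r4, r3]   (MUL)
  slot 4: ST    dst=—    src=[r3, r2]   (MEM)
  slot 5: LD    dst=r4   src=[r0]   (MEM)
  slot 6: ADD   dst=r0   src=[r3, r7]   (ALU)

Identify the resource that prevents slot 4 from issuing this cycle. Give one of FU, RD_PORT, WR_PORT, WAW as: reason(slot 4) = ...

(0) want 1×ALU +2rd +1wr — yes → AL2|MU2|ME2|BR1|rd5|wr3
(1) want 1×MUL +2rd +1wr — yes → AL2|MU1|ME2|BR1|rd3|wr2
(2) want 1×ALU +2rd +1wr — yes → AL1|MU1|ME2|BR1|rd1|wr1
(3) want 1×MUL +2rd +1wr — RD_PORT → AL1|MU1|ME2|BR1|rd1|wr1
(4) want 1×MEM +2rd +0wr — RD_PORT → AL1|MU1|ME2|BR1|rd1|wr1
(5) want 1×MEM +1rd +1wr — WAW → AL1|MU1|ME2|BR1|rd1|wr1
(6) want 1×ALU +2rd +1wr — RD_PORT → AL1|MU1|ME2|BR1|rd1|wr1

reason(slot 4) = RD_PORT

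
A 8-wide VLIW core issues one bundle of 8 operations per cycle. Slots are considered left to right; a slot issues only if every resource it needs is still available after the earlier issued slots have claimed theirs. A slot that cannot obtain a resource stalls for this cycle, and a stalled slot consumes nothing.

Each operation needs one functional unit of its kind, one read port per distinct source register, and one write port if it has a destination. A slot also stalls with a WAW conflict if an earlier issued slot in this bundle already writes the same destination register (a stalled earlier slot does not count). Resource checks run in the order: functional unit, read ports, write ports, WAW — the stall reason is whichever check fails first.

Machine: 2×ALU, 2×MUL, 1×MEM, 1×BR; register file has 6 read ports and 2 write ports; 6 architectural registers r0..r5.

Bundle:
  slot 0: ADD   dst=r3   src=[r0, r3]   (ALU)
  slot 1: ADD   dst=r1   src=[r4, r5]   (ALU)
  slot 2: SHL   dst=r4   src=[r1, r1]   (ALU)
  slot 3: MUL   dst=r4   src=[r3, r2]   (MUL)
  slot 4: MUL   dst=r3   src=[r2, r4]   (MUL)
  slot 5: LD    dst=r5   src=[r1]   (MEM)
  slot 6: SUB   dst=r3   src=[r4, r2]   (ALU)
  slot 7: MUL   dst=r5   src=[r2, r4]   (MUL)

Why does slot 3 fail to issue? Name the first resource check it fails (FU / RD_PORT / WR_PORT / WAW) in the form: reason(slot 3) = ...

[0] ALU needs rd=2 wr=1: ok; after: ALU=1 MUL=2 MEM=1 BR=1, R=4, W=1
[1] ALU needs rd=2 wr=1: ok; after: ALU=0 MUL=2 MEM=1 BR=1, R=2, W=0
[2] ALU needs rd=1 wr=1: FU; after: ALU=0 MUL=2 MEM=1 BR=1, R=2, W=0
[3] MUL needs rd=2 wr=1: WR_PORT; after: ALU=0 MUL=2 MEM=1 BR=1, R=2, W=0
[4] MUL needs rd=2 wr=1: WR_PORT; after: ALU=0 MUL=2 MEM=1 BR=1, R=2, W=0
[5] MEM needs rd=1 wr=1: WR_PORT; after: ALU=0 MUL=2 MEM=1 BR=1, R=2, W=0
[6] ALU needs rd=2 wr=1: FU; after: ALU=0 MUL=2 MEM=1 BR=1, R=2, W=0
[7] MUL needs rd=2 wr=1: WR_PORT; after: ALU=0 MUL=2 MEM=1 BR=1, R=2, W=0

reason(slot 3) = WR_PORT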